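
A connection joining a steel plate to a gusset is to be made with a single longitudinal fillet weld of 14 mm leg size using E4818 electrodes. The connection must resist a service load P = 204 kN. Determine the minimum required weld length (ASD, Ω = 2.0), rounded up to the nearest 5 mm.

E48XX → F_EXX = 480 MPa.
Throat t_e = 0.707 × 14 = 9.898 mm.
r_n/Ω = (0.6 × 480 × 9.898) / 2.0 = 1425 N/mm = 1.425 kN/mm.
L_req = P / (r_n/Ω) = 204 / 1.425 = 143.1 mm total.
Round up → use L = 145 mm.

L = 145 mm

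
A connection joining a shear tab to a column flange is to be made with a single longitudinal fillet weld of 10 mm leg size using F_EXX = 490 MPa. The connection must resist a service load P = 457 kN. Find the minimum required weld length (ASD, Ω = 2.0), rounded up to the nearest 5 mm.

L = 440 mm

Throat t_e = 0.707 × 10 = 7.07 mm.
r_n/Ω = (0.6 × 490 × 7.07) / 2.0 = 1039 N/mm = 1.039 kN/mm.
L_req = P / (r_n/Ω) = 457 / 1.039 = 439.7 mm total.
Round up → use L = 440 mm.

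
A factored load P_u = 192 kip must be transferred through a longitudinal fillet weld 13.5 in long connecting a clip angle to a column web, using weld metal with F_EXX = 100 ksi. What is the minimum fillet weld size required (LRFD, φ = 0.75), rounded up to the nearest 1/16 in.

w = 1/2 in

Total weld length L = 13.5 in.
Required throat t_e = P_u / (φ × 0.6 F_EXX × L) = 192 / (0.75 × 0.6 × 100 × 13.5) = 0.316 in.
Required leg w = t_e / 0.707 = 0.447 in → use 1/2 in.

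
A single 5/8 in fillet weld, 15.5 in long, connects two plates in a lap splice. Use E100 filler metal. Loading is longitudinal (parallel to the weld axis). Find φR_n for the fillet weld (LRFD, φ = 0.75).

E100XX → F_EXX = 100 ksi.
Effective throat t_e = 0.707 × 0.625 = 0.4419 in.
Total length L = 15.5 in; A_we = 0.4419 × 15.5 = 6.849 in².
F_nw = 0.6 F_EXX = 0.6 × 100 = 60 ksi.
φR_n = 0.75 × 60 × 6.849 = 308.2 kips.

φR_n ≈ 308 kips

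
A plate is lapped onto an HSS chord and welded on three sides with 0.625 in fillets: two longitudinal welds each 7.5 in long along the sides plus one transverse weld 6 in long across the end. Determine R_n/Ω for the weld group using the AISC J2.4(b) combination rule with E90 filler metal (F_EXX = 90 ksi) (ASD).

R_n/Ω ≈ 259 kips

t_e = 0.707 × 0.625 = 0.4419 in.
R_nwl = 0.6 × 90 × 0.4419 × 15 = 357.9 kips (longitudinal, 2 welds).
R_nwt = 0.6 × 90 × 0.4419 × 6 = 143.2 kips (transverse, base value).
(i) R_nwl + R_nwt = 501.1 kips; (ii) 0.85 R_nwl + 1.5 R_nwt = 519 kips.
R_n = max = 519 kips [governs: (ii)]; R_n/Ω = 259.5 kips.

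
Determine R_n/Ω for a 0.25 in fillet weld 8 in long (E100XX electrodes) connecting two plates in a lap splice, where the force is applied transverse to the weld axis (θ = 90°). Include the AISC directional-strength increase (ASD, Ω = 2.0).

R_n/Ω ≈ 63.6 kips

E100XX → F_EXX = 100 ksi.
t_e = 0.707 × 0.25 = 0.1767 in; A_we = 0.1767 × 8 = 1.414 in².
Directional factor: 1.0 + 0.5 sin^1.5(90°) = 1.5.
F_nw = 0.6 × 100 × 1.5 = 90 ksi.
R_n/Ω = (90 × 1.414) / 2.0 = 63.63 kips.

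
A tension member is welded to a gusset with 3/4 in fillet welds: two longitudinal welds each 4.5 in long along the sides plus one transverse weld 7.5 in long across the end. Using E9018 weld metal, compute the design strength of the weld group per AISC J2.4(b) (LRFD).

E90XX → F_EXX = 90 ksi.
t_e = 0.707 × 0.75 = 0.5302 in.
R_nwl = 0.6 × 90 × 0.5302 × 9 = 257.7 kip (longitudinal, 2 welds).
R_nwt = 0.6 × 90 × 0.5302 × 7.5 = 214.8 kip (transverse, base value).
(i) R_nwl + R_nwt = 472.5 kip; (ii) 0.85 R_nwl + 1.5 R_nwt = 541.2 kip.
R_n = max = 541.2 kip [governs: (ii)]; φR_n = 405.9 kip.

φR_n ≈ 406 kip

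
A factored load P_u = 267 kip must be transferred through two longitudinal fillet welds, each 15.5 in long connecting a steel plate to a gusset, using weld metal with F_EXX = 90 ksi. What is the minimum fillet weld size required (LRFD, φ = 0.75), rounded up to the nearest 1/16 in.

w = 5/16 in

Total weld length L = 31 in.
Required throat t_e = P_u / (φ × 0.6 F_EXX × L) = 267 / (0.75 × 0.6 × 90 × 31) = 0.2127 in.
Required leg w = t_e / 0.707 = 0.3008 in → use 5/16 in.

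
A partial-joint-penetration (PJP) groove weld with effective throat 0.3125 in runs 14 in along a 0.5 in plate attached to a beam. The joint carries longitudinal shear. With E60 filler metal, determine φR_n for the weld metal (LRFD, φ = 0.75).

φR_n ≈ 118 kips

E60XX → F_EXX = 60 ksi.
Effective throat (given) t_e = 0.3125 in.
A_we = 0.3125 × 14 = 4.375 in².
F_nw = 0.6 F_EXX = 36 ksi.
φR_n = 0.75 × 36 × 4.375 = 118.1 kips.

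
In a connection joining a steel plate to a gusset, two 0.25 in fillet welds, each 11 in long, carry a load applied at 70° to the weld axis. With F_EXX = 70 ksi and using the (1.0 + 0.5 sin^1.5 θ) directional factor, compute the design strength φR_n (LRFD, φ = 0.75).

t_e = 0.707 × 0.25 = 0.1767 in; A_we = 0.1767 × 22 = 3.888 in².
Directional factor: 1.0 + 0.5 sin^1.5(70°) = 1.455.
F_nw = 0.6 × 70 × 1.455 = 61.13 ksi.
φR_n = 0.75 × 61.13 × 3.888 = 178.3 kips.

φR_n ≈ 178 kips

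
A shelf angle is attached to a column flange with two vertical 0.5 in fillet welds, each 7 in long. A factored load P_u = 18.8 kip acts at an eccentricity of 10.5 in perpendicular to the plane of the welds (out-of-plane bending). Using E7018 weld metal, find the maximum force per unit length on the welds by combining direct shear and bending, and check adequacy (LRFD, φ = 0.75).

E70XX → F_EXX = 70 ksi.
L_w = 2 × 7 = 14 in; section modulus (unit throat) S = 2 × L²/6 = 16.33 in².
Direct shear f_v = P/L_w = 18.8/14 = 1.343 kip/in.
Moment M = P × e = 18.8 × 10.5 = 197.4 kip·in; bending f_b = M/S = 12.09 kip/in.
f_max = √(f_v² + f_b²) = √(1.343² + 12.09²) = 12.16 kip/in.
φr_n = 0.75 × 0.6 × 70 × (0.707 × 0.5) = 11.14 kip/in → NOT adequate.

f_max ≈ 12.2 kip/in; NOT adequate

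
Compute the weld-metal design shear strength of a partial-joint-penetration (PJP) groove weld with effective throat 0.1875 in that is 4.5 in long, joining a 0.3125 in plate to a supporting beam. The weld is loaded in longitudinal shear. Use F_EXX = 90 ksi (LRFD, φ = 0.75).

Effective throat (given) t_e = 0.1875 in.
A_we = 0.1875 × 4.5 = 0.8438 in².
F_nw = 0.6 F_EXX = 54 ksi.
φR_n = 0.75 × 54 × 0.8438 = 34.17 kips.

φR_n ≈ 34.2 kips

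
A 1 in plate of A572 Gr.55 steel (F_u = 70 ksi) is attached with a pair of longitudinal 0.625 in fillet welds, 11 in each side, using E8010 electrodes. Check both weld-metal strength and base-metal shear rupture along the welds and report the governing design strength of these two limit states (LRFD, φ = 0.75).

E80XX → F_EXX = 80 ksi.
t_e = 0.707 × 0.625 = 0.4419 in; L = 22 in.
Weld metal: φR_n = 0.75 × 0.6 × 80 × 0.4419 × 22 = 350 kip.
Base metal (shear rupture): φR_n = 0.75 × 0.6 × 70 × 1 × 22 = 693 kip.
Governing: weld metal.

φR_n ≈ 350 kip (weld metal governs)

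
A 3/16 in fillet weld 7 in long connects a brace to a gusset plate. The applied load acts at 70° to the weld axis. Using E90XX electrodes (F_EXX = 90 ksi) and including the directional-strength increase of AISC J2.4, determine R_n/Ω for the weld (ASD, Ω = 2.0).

R_n/Ω ≈ 36.5 kips

t_e = 0.707 × 0.1875 = 0.1326 in; A_we = 0.1326 × 7 = 0.9279 in².
Directional factor: 1.0 + 0.5 sin^1.5(70°) = 1.455.
F_nw = 0.6 × 90 × 1.455 = 78.59 ksi.
R_n/Ω = (78.59 × 0.9279) / 2.0 = 36.47 kips.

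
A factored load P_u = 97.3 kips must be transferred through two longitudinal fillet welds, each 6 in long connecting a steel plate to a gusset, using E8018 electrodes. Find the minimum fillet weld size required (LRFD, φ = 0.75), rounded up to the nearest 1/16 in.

w = 3/8 in

E80XX → F_EXX = 80 ksi.
Total weld length L = 12 in.
Required throat t_e = P_u / (φ × 0.6 F_EXX × L) = 97.3 / (0.75 × 0.6 × 80 × 12) = 0.2252 in.
Required leg w = t_e / 0.707 = 0.3186 in → use 3/8 in.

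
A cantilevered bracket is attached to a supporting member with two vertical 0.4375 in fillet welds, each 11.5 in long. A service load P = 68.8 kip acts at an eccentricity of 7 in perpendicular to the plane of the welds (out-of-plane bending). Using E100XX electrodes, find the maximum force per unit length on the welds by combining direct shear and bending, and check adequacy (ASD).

f_max ≈ 11.3 kip/in; NOT adequate

E100XX → F_EXX = 100 ksi.
L_w = 2 × 11.5 = 23 in; section modulus (unit throat) S = 2 × L²/6 = 44.08 in².
Direct shear f_v = P/L_w = 68.8/23 = 2.991 kip/in.
Moment M = P × e = 68.8 × 7 = 481.6 kip·in; bending f_b = M/S = 10.92 kip/in.
f_max = √(f_v² + f_b²) = √(2.991² + 10.92²) = 11.33 kip/in.
r_n/Ω = (1/2.0) × 0.6 × 100 × (0.707 × 0.4375) = 9.279 kip/in → NOT adequate.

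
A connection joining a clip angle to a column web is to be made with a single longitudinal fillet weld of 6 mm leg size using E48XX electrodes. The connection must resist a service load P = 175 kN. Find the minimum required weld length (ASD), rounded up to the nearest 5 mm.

E48XX → F_EXX = 480 MPa.
Throat t_e = 0.707 × 6 = 4.242 mm.
r_n/Ω = (0.6 × 480 × 4.242) / 2.0 = 610.8 N/mm = 0.6108 kN/mm.
L_req = P / (r_n/Ω) = 175 / 0.6108 = 286.5 mm total.
Round up → use L = 290 mm.

L = 290 mm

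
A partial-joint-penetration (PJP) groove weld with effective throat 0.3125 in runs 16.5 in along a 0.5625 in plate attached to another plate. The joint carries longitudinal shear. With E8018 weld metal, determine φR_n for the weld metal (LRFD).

E80XX → F_EXX = 80 ksi.
Effective throat (given) t_e = 0.3125 in.
A_we = 0.3125 × 16.5 = 5.156 in².
F_nw = 0.6 F_EXX = 48 ksi.
φR_n = 0.75 × 48 × 5.156 = 185.6 kip.

φR_n ≈ 186 kip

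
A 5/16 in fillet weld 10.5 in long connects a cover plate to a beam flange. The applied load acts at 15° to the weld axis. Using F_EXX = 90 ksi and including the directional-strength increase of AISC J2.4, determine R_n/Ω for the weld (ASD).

R_n/Ω ≈ 66.8 kips

t_e = 0.707 × 0.3125 = 0.2209 in; A_we = 0.2209 × 10.5 = 2.32 in².
Directional factor: 1.0 + 0.5 sin^1.5(15°) = 1.066.
F_nw = 0.6 × 90 × 1.066 = 57.56 ksi.
R_n/Ω = (57.56 × 2.32) / 2.0 = 66.76 kips.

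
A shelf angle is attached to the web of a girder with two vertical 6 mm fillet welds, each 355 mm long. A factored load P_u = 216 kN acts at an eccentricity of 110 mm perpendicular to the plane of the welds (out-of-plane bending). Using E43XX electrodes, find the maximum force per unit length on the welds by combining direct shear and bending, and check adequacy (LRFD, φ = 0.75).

E43XX → F_EXX = 430 MPa.
L_w = 2 × 355 = 710 mm; section modulus (unit throat) S = 2 × L²/6 = 42010 mm².
Direct shear f_v = P/L_w = 216×10³/710 = 304.2 N/mm.
Moment M = P × e = 216×10³ × 110 = 23760000 N·mm; bending f_b = M/S = 565.6 N/mm.
f_max = √(f_v² + f_b²) = √(304.2² + 565.6²) = 642.2 N/mm.
φr_n = 0.75 × 0.6 × 430 × (0.707 × 6) = 820.8 N/mm → adequate.

f_max ≈ 642 N/mm; adequate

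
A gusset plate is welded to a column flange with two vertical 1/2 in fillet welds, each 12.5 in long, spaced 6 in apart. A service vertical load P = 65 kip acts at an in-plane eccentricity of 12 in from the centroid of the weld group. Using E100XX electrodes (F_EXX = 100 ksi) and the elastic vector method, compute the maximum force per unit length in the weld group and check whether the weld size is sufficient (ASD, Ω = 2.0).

Total weld length L_w = 25 in. Treat welds as unit-width lines.
Polar moment about centroid: J = 2[d³/12 + d(b/2)²] = 2[12.5³/12 + 12.5×3²] = 550.5 in³.
Direct shear f_v = P/L_w = 65 / 25 = 2.6 kip/in (vertical).
Torsion M = P·e = 65 × 12 = 780 kip·in.
Critical point at (x, y) = (3, 6.25) from centroid. f_tx = M·y/J = 8.855 kip/in; f_ty = M·x/J = 4.251 kip/in.
Resultant f_max = √[f_tx² + (f_v + f_ty)²] = √[8.855² + (2.6 + 4.251)²] = 11.2 kip/in.
Capacity per unit length: r_n/Ω = (1/2.0) × 0.6 × 100 × (0.707 × 0.5) = 10.6 kip/in.
11.2 > 10.6 → NOT adequate.

f_max ≈ 11.2 kip/in; NOT adequate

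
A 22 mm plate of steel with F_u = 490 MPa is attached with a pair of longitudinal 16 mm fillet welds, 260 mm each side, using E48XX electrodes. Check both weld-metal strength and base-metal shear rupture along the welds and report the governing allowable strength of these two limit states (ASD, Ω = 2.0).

E48XX → F_EXX = 480 MPa.
t_e = 0.707 × 16 = 11.31 mm; L = 520 mm.
Weld metal: R_n/Ω = (1/2.0) × 0.6 × 480 × 11.31 × 520 × 10⁻³ = 847 kN.
Base metal (shear rupture): R_n/Ω = (1/2.0) × 0.6 × 490 × 22 × 520 × 10⁻³ = 1682 kN.
Governing: weld metal.

R_n/Ω ≈ 847 kN (weld metal governs)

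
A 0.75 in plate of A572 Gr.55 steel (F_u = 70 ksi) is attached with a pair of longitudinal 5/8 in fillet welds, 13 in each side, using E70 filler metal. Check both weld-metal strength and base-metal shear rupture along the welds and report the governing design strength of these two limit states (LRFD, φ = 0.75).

E70XX → F_EXX = 70 ksi.
t_e = 0.707 × 0.625 = 0.4419 in; L = 26 in.
Weld metal: φR_n = 0.75 × 0.6 × 70 × 0.4419 × 26 = 361.9 kips.
Base metal (shear rupture): φR_n = 0.75 × 0.6 × 70 × 0.75 × 26 = 614.2 kips.
Governing: weld metal.

φR_n ≈ 362 kips (weld metal governs)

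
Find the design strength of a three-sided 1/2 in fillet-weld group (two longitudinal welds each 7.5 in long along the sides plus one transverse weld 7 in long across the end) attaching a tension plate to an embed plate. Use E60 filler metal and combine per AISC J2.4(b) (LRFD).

E60XX → F_EXX = 60 ksi.
t_e = 0.707 × 0.5 = 0.3535 in.
R_nwl = 0.6 × 60 × 0.3535 × 15 = 190.9 kips (longitudinal, 2 welds).
R_nwt = 0.6 × 60 × 0.3535 × 7 = 89.08 kips (transverse, base value).
(i) R_nwl + R_nwt = 280 kips; (ii) 0.85 R_nwl + 1.5 R_nwt = 295.9 kips.
R_n = max = 295.9 kips [governs: (ii)]; φR_n = 221.9 kips.

φR_n ≈ 222 kips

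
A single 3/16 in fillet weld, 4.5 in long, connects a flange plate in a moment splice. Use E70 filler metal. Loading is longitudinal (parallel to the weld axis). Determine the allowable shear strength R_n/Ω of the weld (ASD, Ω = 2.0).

R_n/Ω ≈ 12.5 kips

E70XX → F_EXX = 70 ksi.
Effective throat t_e = 0.707 × 0.1875 = 0.1326 in.
Total length L = 4.5 in; A_we = 0.1326 × 4.5 = 0.5965 in².
F_nw = 0.6 F_EXX = 0.6 × 70 = 42 ksi.
R_n = 42 × 0.5965 = 25.05 kips; R_n/Ω = 25.05/2.0 = 12.53 kips.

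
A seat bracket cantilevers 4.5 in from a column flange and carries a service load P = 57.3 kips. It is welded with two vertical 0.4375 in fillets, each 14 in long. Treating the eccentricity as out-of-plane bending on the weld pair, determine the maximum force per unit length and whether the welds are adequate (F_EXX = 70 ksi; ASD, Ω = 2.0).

L_w = 2 × 14 = 28 in; section modulus (unit throat) S = 2 × L²/6 = 65.33 in².
Direct shear f_v = P/L_w = 57.3/28 = 2.046 kip/in.
Moment M = P × e = 57.3 × 4.5 = 257.85 kip·in; bending f_b = M/S = 3.947 kip/in.
f_max = √(f_v² + f_b²) = √(2.046² + 3.947²) = 4.446 kip/in.
r_n/Ω = (1/2.0) × 0.6 × 70 × (0.707 × 0.4375) = 6.496 kip/in → adequate.

f_max ≈ 4.45 kip/in; adequate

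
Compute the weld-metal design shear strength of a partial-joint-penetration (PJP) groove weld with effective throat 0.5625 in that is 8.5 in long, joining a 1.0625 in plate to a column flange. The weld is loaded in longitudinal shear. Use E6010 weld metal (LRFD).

E60XX → F_EXX = 60 ksi.
Effective throat (given) t_e = 0.5625 in.
A_we = 0.5625 × 8.5 = 4.781 in².
F_nw = 0.6 F_EXX = 36 ksi.
φR_n = 0.75 × 36 × 4.781 = 129.1 kip.

φR_n ≈ 129 kip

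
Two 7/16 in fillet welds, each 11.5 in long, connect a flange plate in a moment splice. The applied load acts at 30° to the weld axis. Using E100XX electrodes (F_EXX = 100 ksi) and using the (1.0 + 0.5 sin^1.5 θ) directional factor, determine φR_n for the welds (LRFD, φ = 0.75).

t_e = 0.707 × 0.4375 = 0.3093 in; A_we = 0.3093 × 23 = 7.114 in².
Directional factor: 1.0 + 0.5 sin^1.5(30°) = 1.177.
F_nw = 0.6 × 100 × 1.177 = 70.61 ksi.
φR_n = 0.75 × 70.61 × 7.114 = 376.7 kips.

φR_n ≈ 377 kips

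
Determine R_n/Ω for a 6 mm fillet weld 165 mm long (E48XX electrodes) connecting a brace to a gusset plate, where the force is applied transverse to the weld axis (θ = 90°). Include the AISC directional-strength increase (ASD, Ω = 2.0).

E48XX → F_EXX = 480 MPa.
t_e = 0.707 × 6 = 4.242 mm; A_we = 4.242 × 165 = 699.9 mm².
Directional factor: 1.0 + 0.5 sin^1.5(90°) = 1.5.
F_nw = 0.6 × 480 × 1.5 = 432 MPa.
R_n/Ω = (432 × 699.9) / 2.0 × 10⁻³ = 151.2 kN.

R_n/Ω ≈ 151 kN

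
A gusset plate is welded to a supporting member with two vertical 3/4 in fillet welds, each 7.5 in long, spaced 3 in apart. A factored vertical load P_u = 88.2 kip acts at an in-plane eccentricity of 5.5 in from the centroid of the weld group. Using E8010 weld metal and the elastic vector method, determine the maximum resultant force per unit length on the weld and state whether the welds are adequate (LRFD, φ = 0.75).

E80XX → F_EXX = 80 ksi.
Total weld length L_w = 15 in. Treat welds as unit-width lines.
Polar moment about centroid: J = 2[d³/12 + d(b/2)²] = 2[7.5³/12 + 7.5×1.5²] = 104.1 in³.
Direct shear f_v = P/L_w = 88.2 / 15 = 5.88 kip/in (vertical).
Torsion M = P·e = 88.2 × 5.5 = 485.1 kip·in.
Critical point at (x, y) = (1.5, 3.75) from centroid. f_tx = M·y/J = 17.48 kip/in; f_ty = M·x/J = 6.992 kip/in.
Resultant f_max = √[f_tx² + (f_v + f_ty)²] = √[17.48² + (5.88 + 6.992)²] = 21.71 kip/in.
Capacity per unit length: φr_n = 0.75 × 0.6 × 80 × (0.707 × 0.75) = 19.09 kip/in.
21.71 > 19.09 → NOT adequate.

f_max ≈ 21.7 kip/in; NOT adequate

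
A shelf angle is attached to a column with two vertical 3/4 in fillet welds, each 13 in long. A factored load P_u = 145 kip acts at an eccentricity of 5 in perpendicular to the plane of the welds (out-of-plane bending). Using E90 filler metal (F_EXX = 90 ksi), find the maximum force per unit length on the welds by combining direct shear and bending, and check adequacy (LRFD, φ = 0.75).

L_w = 2 × 13 = 26 in; section modulus (unit throat) S = 2 × L²/6 = 56.33 in².
Direct shear f_v = P/L_w = 145/26 = 5.577 kip/in.
Moment M = P × e = 145 × 5 = 725 kip·in; bending f_b = M/S = 12.87 kip/in.
f_max = √(f_v² + f_b²) = √(5.577² + 12.87²) = 14.03 kip/in.
φr_n = 0.75 × 0.6 × 90 × (0.707 × 0.75) = 21.48 kip/in → adequate.

f_max ≈ 14 kip/in; adequate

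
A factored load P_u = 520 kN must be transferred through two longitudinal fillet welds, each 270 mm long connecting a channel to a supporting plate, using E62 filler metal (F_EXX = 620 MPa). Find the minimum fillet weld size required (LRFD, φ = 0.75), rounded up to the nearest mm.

w = 5 mm

Total weld length L = 540 mm.
Required throat t_e = P_u / (φ × 0.6 F_EXX × L) = 520 / (0.75 × 0.6 × 620 × 540 × 10⁻³) = 3.451 mm.
Required leg w = t_e / 0.707 = 4.882 mm → use 5 mm.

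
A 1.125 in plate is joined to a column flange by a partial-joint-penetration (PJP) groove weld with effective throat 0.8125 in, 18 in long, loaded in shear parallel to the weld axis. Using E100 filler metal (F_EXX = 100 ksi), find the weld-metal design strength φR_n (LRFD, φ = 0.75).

Effective throat (given) t_e = 0.8125 in.
A_we = 0.8125 × 18 = 14.62 in².
F_nw = 0.6 F_EXX = 60 ksi.
φR_n = 0.75 × 60 × 14.62 = 658.1 kip.

φR_n ≈ 658 kip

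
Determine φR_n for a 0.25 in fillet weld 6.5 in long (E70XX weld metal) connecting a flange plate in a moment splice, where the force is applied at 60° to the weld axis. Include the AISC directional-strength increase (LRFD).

E70XX → F_EXX = 70 ksi.
t_e = 0.707 × 0.25 = 0.1767 in; A_we = 0.1767 × 6.5 = 1.149 in².
Directional factor: 1.0 + 0.5 sin^1.5(60°) = 1.403.
F_nw = 0.6 × 70 × 1.403 = 58.92 ksi.
φR_n = 0.75 × 58.92 × 1.149 = 50.77 kips.

φR_n ≈ 50.8 kips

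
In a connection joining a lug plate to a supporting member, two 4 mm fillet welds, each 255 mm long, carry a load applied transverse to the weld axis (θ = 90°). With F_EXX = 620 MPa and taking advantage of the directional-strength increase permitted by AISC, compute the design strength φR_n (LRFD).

φR_n ≈ 604 kN

t_e = 0.707 × 4 = 2.828 mm; A_we = 2.828 × 510 = 1442 mm².
Directional factor: 1.0 + 0.5 sin^1.5(90°) = 1.5.
F_nw = 0.6 × 620 × 1.5 = 558 MPa.
φR_n = 0.75 × 558 × 1442 × 10⁻³ = 603.6 kN.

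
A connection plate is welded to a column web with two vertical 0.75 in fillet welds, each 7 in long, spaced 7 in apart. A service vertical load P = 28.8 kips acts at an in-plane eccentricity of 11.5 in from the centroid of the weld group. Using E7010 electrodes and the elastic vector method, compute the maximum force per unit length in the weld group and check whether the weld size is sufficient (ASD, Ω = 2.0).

f_max ≈ 8.75 kip/in; adequate

E70XX → F_EXX = 70 ksi.
Total weld length L_w = 14 in. Treat welds as unit-width lines.
Polar moment about centroid: J = 2[d³/12 + d(b/2)²] = 2[7³/12 + 7×3.5²] = 228.7 in³.
Direct shear f_v = P/L_w = 28.8 / 14 = 2.057 kip/in (vertical).
Torsion M = P·e = 28.8 × 11.5 = 331.2 kip·in.
Critical point at (x, y) = (3.5, 3.5) from centroid. f_tx = M·y/J = 5.069 kip/in; f_ty = M·x/J = 5.069 kip/in.
Resultant f_max = √[f_tx² + (f_v + f_ty)²] = √[5.069² + (2.057 + 5.069)²] = 8.746 kip/in.
Capacity per unit length: r_n/Ω = (1/2.0) × 0.6 × 70 × (0.707 × 0.75) = 11.14 kip/in.
8.746 ≤ 11.14 → adequate.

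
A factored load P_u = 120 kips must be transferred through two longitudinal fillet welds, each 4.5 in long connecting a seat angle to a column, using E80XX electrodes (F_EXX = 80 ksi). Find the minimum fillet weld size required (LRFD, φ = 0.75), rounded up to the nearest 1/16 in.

Total weld length L = 9 in.
Required throat t_e = P_u / (φ × 0.6 F_EXX × L) = 120 / (0.75 × 0.6 × 80 × 9) = 0.3704 in.
Required leg w = t_e / 0.707 = 0.5239 in → use 9/16 in.

w = 9/16 in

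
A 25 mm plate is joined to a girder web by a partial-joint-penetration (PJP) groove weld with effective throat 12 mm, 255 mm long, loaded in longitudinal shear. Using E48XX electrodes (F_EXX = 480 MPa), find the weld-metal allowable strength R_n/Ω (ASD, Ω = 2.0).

R_n/Ω ≈ 441 kN

Effective throat (given) t_e = 12 mm.
A_we = 12 × 255 = 3060 mm².
F_nw = 0.6 F_EXX = 288 MPa.
R_n/Ω = (288 × 3060) / 2.0 × 10⁻³ = 440.6 kN.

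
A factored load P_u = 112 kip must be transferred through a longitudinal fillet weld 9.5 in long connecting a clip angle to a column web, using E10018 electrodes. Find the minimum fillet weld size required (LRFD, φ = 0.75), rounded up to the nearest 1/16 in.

E100XX → F_EXX = 100 ksi.
Total weld length L = 9.5 in.
Required throat t_e = P_u / (φ × 0.6 F_EXX × L) = 112 / (0.75 × 0.6 × 100 × 9.5) = 0.262 in.
Required leg w = t_e / 0.707 = 0.3706 in → use 3/8 in.

w = 3/8 in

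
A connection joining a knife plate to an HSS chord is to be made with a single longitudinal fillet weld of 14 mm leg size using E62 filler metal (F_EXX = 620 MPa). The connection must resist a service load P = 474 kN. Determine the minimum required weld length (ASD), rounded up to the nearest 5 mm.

Throat t_e = 0.707 × 14 = 9.898 mm.
r_n/Ω = (0.6 × 620 × 9.898) / 2.0 = 1841 N/mm = 1.841 kN/mm.
L_req = P / (r_n/Ω) = 474 / 1.841 = 257.5 mm total.
Round up → use L = 260 mm.

L = 260 mm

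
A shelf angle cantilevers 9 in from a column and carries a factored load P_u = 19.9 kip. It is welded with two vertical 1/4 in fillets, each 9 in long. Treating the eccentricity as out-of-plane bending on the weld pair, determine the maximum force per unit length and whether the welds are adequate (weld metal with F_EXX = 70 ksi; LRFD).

L_w = 2 × 9 = 18 in; section modulus (unit throat) S = 2 × L²/6 = 27 in².
Direct shear f_v = P/L_w = 19.9/18 = 1.106 kip/in.
Moment M = P × e = 19.9 × 9 = 179.1 kip·in; bending f_b = M/S = 6.633 kip/in.
f_max = √(f_v² + f_b²) = √(1.106² + 6.633²) = 6.725 kip/in.
φr_n = 0.75 × 0.6 × 70 × (0.707 × 0.25) = 5.568 kip/in → NOT adequate.

f_max ≈ 6.72 kip/in; NOT adequate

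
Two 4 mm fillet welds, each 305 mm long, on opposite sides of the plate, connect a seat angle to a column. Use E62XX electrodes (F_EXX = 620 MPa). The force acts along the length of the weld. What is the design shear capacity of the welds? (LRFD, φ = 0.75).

φR_n ≈ 481 kN

Effective throat t_e = 0.707 × 4 = 2.828 mm.
Total length L = 610 mm; A_we = 2.828 × 610 = 1725 mm².
F_nw = 0.6 F_EXX = 0.6 × 620 = 372 MPa.
φR_n = 0.75 × 372 × 1725 × 10⁻³ = 481.3 kN.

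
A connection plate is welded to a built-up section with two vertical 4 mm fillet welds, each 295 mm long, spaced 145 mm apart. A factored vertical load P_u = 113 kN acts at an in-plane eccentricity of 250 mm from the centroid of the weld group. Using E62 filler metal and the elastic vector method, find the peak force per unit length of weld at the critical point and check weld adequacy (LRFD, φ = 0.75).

f_max ≈ 734 N/mm; adequate

E62XX → F_EXX = 620 MPa.
Total weld length L_w = 590 mm. Treat welds as unit-width lines.
Polar moment about centroid: J = 2[d³/12 + d(b/2)²] = 2[295³/12 + 295×72.5²] = 7380000 mm³.
Direct shear f_v = P/L_w = 113×10³ / 590 = 191.5 N/mm (vertical).
Torsion M = P·e = 113×10³ × 250 = 28250000 N·mm.
Critical point at (x, y) = (72.5, 147.5) from centroid. f_tx = M·y/J = 564.6 N/mm; f_ty = M·x/J = 277.5 N/mm.
Resultant f_max = √[f_tx² + (f_v + f_ty)²] = √[564.6² + (191.5 + 277.5)²] = 734 N/mm.
Capacity per unit length: φr_n = 0.75 × 0.6 × 620 × (0.707 × 4) = 789 N/mm.
734 ≤ 789 → adequate.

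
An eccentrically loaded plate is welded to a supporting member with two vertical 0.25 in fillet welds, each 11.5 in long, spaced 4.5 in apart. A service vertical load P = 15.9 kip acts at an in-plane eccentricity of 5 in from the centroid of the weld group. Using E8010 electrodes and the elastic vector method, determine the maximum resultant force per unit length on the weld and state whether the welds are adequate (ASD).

E80XX → F_EXX = 80 ksi.
Total weld length L_w = 23 in. Treat welds as unit-width lines.
Polar moment about centroid: J = 2[d³/12 + d(b/2)²] = 2[11.5³/12 + 11.5×2.25²] = 369.9 in³.
Direct shear f_v = P/L_w = 15.9 / 23 = 0.6913 kip/in (vertical).
Torsion M = P·e = 15.9 × 5 = 79.5 kip·in.
Critical point at (x, y) = (2.25, 5.75) from centroid. f_tx = M·y/J = 1.236 kip/in; f_ty = M·x/J = 0.4836 kip/in.
Resultant f_max = √[f_tx² + (f_v + f_ty)²] = √[1.236² + (0.6913 + 0.4836)²] = 1.705 kip/in.
Capacity per unit length: r_n/Ω = (1/2.0) × 0.6 × 80 × (0.707 × 0.25) = 4.242 kip/in.
1.705 ≤ 4.242 → adequate.

f_max ≈ 1.71 kip/in; adequate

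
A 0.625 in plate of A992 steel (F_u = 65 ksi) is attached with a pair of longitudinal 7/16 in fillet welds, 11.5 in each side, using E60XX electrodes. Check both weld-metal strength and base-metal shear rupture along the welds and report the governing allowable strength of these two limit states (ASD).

E60XX → F_EXX = 60 ksi.
t_e = 0.707 × 0.4375 = 0.3093 in; L = 23 in.
Weld metal: R_n/Ω = (1/2.0) × 0.6 × 60 × 0.3093 × 23 = 128.1 kip.
Base metal (shear rupture): R_n/Ω = (1/2.0) × 0.6 × 65 × 0.625 × 23 = 280.3 kip.
Governing: weld metal.

R_n/Ω ≈ 128 kip (weld metal governs)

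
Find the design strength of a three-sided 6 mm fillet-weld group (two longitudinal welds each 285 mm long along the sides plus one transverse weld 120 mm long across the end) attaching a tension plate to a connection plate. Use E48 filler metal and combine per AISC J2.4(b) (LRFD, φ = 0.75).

E48XX → F_EXX = 480 MPa.
t_e = 0.707 × 6 = 4.242 mm.
R_nwl = 0.6 × 480 × 4.242 × 570 × 10⁻³ = 696.4 kN (longitudinal, 2 welds).
R_nwt = 0.6 × 480 × 4.242 × 120 × 10⁻³ = 146.6 kN (transverse, base value).
(i) R_nwl + R_nwt = 843 kN; (ii) 0.85 R_nwl + 1.5 R_nwt = 811.8 kN.
R_n = max = 843 kN [governs: (i)]; φR_n = 632.2 kN.

φR_n ≈ 632 kN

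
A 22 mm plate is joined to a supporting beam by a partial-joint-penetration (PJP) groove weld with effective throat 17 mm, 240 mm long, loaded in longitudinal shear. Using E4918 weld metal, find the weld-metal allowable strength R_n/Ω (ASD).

E49XX → F_EXX = 490 MPa.
Effective throat (given) t_e = 17 mm.
A_we = 17 × 240 = 4080 mm².
F_nw = 0.6 F_EXX = 294 MPa.
R_n/Ω = (294 × 4080) / 2.0 × 10⁻³ = 599.8 kN.

R_n/Ω ≈ 600 kN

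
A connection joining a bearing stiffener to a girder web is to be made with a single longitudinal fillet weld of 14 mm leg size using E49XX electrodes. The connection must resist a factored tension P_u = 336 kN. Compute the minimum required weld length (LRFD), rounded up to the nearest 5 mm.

L = 155 mm

E49XX → F_EXX = 490 MPa.
Throat t_e = 0.707 × 14 = 9.898 mm.
φr_n = 0.75 × 0.6 × 490 × 9.898 × 10⁻³ = 2.183 kN/mm.
L_req = P_u / φr_n = 336 / 2.183 = 154 mm total.
Round up → use L = 155 mm.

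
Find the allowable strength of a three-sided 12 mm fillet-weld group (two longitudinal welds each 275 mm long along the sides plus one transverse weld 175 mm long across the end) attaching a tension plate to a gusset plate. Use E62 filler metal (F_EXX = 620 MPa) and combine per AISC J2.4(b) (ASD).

t_e = 0.707 × 12 = 8.484 mm.
R_nwl = 0.6 × 620 × 8.484 × 550 × 10⁻³ = 1736 kN (longitudinal, 2 welds).
R_nwt = 0.6 × 620 × 8.484 × 175 × 10⁻³ = 552.3 kN (transverse, base value).
(i) R_nwl + R_nwt = 2288 kN; (ii) 0.85 R_nwl + 1.5 R_nwt = 2304 kN.
R_n = max = 2304 kN [governs: (ii)]; R_n/Ω = 1152 kN.

R_n/Ω ≈ 1150 kN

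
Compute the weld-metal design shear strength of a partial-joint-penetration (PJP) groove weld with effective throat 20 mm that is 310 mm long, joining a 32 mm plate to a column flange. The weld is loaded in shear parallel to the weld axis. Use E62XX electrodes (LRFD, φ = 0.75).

E62XX → F_EXX = 620 MPa.
Effective throat (given) t_e = 20 mm.
A_we = 20 × 310 = 6200 mm².
F_nw = 0.6 F_EXX = 372 MPa.
φR_n = 0.75 × 372 × 6200 × 10⁻³ = 1730 kN.

φR_n ≈ 1730 kN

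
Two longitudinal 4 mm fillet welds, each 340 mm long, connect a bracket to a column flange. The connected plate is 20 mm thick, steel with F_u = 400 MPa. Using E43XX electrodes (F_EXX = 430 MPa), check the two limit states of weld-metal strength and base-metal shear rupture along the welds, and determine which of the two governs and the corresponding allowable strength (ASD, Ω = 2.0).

t_e = 0.707 × 4 = 2.828 mm; L = 680 mm.
Weld metal: R_n/Ω = (1/2.0) × 0.6 × 430 × 2.828 × 680 × 10⁻³ = 248.1 kN.
Base metal (shear rupture): R_n/Ω = (1/2.0) × 0.6 × 400 × 20 × 680 × 10⁻³ = 1632 kN.
Governing: weld metal.

R_n/Ω ≈ 248 kN (weld metal governs)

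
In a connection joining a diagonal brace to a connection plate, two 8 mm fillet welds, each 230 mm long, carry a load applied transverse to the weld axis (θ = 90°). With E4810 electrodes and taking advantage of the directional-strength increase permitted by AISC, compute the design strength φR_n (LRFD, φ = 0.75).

φR_n ≈ 843 kN

E48XX → F_EXX = 480 MPa.
t_e = 0.707 × 8 = 5.656 mm; A_we = 5.656 × 460 = 2602 mm².
Directional factor: 1.0 + 0.5 sin^1.5(90°) = 1.5.
F_nw = 0.6 × 480 × 1.5 = 432 MPa.
φR_n = 0.75 × 432 × 2602 × 10⁻³ = 843 kN.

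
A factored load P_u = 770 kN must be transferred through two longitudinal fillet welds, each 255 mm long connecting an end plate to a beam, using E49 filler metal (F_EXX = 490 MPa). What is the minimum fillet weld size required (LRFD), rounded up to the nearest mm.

w = 10 mm

Total weld length L = 510 mm.
Required throat t_e = P_u / (φ × 0.6 F_EXX × L) = 770 / (0.75 × 0.6 × 490 × 510 × 10⁻³) = 6.847 mm.
Required leg w = t_e / 0.707 = 9.685 mm → use 10 mm.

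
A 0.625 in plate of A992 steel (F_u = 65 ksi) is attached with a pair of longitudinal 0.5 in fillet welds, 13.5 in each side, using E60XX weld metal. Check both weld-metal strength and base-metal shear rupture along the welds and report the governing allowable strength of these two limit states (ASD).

E60XX → F_EXX = 60 ksi.
t_e = 0.707 × 0.5 = 0.3535 in; L = 27 in.
Weld metal: R_n/Ω = (1/2.0) × 0.6 × 60 × 0.3535 × 27 = 171.8 kips.
Base metal (shear rupture): R_n/Ω = (1/2.0) × 0.6 × 65 × 0.625 × 27 = 329.1 kips.
Governing: weld metal.

R_n/Ω ≈ 172 kips (weld metal governs)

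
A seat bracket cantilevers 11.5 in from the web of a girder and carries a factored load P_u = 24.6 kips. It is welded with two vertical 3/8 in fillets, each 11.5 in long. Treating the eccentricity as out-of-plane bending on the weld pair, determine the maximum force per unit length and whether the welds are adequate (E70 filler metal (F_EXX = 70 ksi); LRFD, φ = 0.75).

L_w = 2 × 11.5 = 23 in; section modulus (unit throat) S = 2 × L²/6 = 44.08 in².
Direct shear f_v = P/L_w = 24.6/23 = 1.07 kip/in.
Moment M = P × e = 24.6 × 11.5 = 282.9 kip·in; bending f_b = M/S = 6.417 kip/in.
f_max = √(f_v² + f_b²) = √(1.07² + 6.417²) = 6.506 kip/in.
φr_n = 0.75 × 0.6 × 70 × (0.707 × 0.375) = 8.351 kip/in → adequate.

f_max ≈ 6.51 kip/in; adequate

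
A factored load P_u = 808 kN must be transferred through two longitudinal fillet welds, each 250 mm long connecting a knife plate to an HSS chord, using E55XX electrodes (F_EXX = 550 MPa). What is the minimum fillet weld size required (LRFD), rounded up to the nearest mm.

w = 10 mm

Total weld length L = 500 mm.
Required throat t_e = P_u / (φ × 0.6 F_EXX × L) = 808 / (0.75 × 0.6 × 550 × 500 × 10⁻³) = 6.529 mm.
Required leg w = t_e / 0.707 = 9.235 mm → use 10 mm.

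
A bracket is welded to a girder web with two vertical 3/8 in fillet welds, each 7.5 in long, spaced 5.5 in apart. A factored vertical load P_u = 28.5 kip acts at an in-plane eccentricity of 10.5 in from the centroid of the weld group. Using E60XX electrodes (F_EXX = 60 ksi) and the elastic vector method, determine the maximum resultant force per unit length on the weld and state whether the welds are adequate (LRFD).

f_max ≈ 8.83 kip/in; NOT adequate

Total weld length L_w = 15 in. Treat welds as unit-width lines.
Polar moment about centroid: J = 2[d³/12 + d(b/2)²] = 2[7.5³/12 + 7.5×2.75²] = 183.8 in³.
Direct shear f_v = P/L_w = 28.5 / 15 = 1.9 kip/in (vertical).
Torsion M = P·e = 28.5 × 10.5 = 299.25 kip·in.
Critical point at (x, y) = (2.75, 3.75) from centroid. f_tx = M·y/J = 6.107 kip/in; f_ty = M·x/J = 4.479 kip/in.
Resultant f_max = √[f_tx² + (f_v + f_ty)²] = √[6.107² + (1.9 + 4.479)²] = 8.831 kip/in.
Capacity per unit length: φr_n = 0.75 × 0.6 × 60 × (0.707 × 0.375) = 7.158 kip/in.
8.831 > 7.158 → NOT adequate.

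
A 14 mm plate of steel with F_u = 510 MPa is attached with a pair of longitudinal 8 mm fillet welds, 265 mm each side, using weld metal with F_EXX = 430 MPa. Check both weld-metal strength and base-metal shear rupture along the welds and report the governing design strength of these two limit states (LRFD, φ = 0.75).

φR_n ≈ 580 kN (weld metal governs)

t_e = 0.707 × 8 = 5.656 mm; L = 530 mm.
Weld metal: φR_n = 0.75 × 0.6 × 430 × 5.656 × 530 × 10⁻³ = 580.1 kN.
Base metal (shear rupture): φR_n = 0.75 × 0.6 × 510 × 14 × 530 × 10⁻³ = 1703 kN.
Governing: weld metal.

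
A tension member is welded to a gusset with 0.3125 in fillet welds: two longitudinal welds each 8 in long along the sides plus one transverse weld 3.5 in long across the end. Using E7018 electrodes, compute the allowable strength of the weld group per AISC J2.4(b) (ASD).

R_n/Ω ≈ 90.5 kip

E70XX → F_EXX = 70 ksi.
t_e = 0.707 × 0.3125 = 0.2209 in.
R_nwl = 0.6 × 70 × 0.2209 × 16 = 148.5 kip (longitudinal, 2 welds).
R_nwt = 0.6 × 70 × 0.2209 × 3.5 = 32.48 kip (transverse, base value).
(i) R_nwl + R_nwt = 180.9 kip; (ii) 0.85 R_nwl + 1.5 R_nwt = 174.9 kip.
R_n = max = 180.9 kip [governs: (i)]; R_n/Ω = 90.47 kip.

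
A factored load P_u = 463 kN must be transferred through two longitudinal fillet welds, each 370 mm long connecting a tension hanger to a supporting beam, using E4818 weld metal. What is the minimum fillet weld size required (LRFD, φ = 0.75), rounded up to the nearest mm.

w = 5 mm

E48XX → F_EXX = 480 MPa.
Total weld length L = 740 mm.
Required throat t_e = P_u / (φ × 0.6 F_EXX × L) = 463 / (0.75 × 0.6 × 480 × 740 × 10⁻³) = 2.897 mm.
Required leg w = t_e / 0.707 = 4.097 mm → use 5 mm.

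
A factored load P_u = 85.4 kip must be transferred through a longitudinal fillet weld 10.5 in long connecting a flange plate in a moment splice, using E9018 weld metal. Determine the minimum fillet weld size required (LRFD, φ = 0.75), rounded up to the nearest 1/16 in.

w = 5/16 in

E90XX → F_EXX = 90 ksi.
Total weld length L = 10.5 in.
Required throat t_e = P_u / (φ × 0.6 F_EXX × L) = 85.4 / (0.75 × 0.6 × 90 × 10.5) = 0.2008 in.
Required leg w = t_e / 0.707 = 0.284 in → use 5/16 in.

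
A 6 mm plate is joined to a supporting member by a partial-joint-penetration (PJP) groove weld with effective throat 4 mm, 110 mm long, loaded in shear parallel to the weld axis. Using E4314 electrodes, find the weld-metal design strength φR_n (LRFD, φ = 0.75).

E43XX → F_EXX = 430 MPa.
Effective throat (given) t_e = 4 mm.
A_we = 4 × 110 = 440 mm².
F_nw = 0.6 F_EXX = 258 MPa.
φR_n = 0.75 × 258 × 440 × 10⁻³ = 85.14 kN.

φR_n ≈ 85.1 kN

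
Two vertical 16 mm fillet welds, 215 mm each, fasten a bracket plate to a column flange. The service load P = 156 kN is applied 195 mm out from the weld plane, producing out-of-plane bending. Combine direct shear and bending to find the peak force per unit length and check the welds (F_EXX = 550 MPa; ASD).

L_w = 2 × 215 = 430 mm; section modulus (unit throat) S = 2 × L²/6 = 15410 mm².
Direct shear f_v = P/L_w = 156×10³/430 = 362.8 N/mm.
Moment M = P × e = 156×10³ × 195 = 30420000 N·mm; bending f_b = M/S = 1974 N/mm.
f_max = √(f_v² + f_b²) = √(362.8² + 1974²) = 2007 N/mm.
r_n/Ω = (1/2.0) × 0.6 × 550 × (0.707 × 16) = 1866 N/mm → NOT adequate.

f_max ≈ 2010 N/mm; NOT adequate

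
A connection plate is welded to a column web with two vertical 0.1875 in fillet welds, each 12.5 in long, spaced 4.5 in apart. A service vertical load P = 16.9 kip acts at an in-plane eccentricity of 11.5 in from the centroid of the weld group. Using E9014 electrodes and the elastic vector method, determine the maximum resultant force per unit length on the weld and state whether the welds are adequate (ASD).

E90XX → F_EXX = 90 ksi.
Total weld length L_w = 25 in. Treat welds as unit-width lines.
Polar moment about centroid: J = 2[d³/12 + d(b/2)²] = 2[12.5³/12 + 12.5×2.25²] = 452.1 in³.
Direct shear f_v = P/L_w = 16.9 / 25 = 0.676 kip/in (vertical).
Torsion M = P·e = 16.9 × 11.5 = 194.35 kip·in.
Critical point at (x, y) = (2.25, 6.25) from centroid. f_tx = M·y/J = 2.687 kip/in; f_ty = M·x/J = 0.9673 kip/in.
Resultant f_max = √[f_tx² + (f_v + f_ty)²] = √[2.687² + (0.676 + 0.9673)²] = 3.15 kip/in.
Capacity per unit length: r_n/Ω = (1/2.0) × 0.6 × 90 × (0.707 × 0.1875) = 3.579 kip/in.
3.15 ≤ 3.579 → adequate.

f_max ≈ 3.15 kip/in; adequate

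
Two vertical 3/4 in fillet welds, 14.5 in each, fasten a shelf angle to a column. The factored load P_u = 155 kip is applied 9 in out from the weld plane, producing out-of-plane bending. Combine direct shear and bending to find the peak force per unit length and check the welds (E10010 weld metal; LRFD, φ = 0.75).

E100XX → F_EXX = 100 ksi.
L_w = 2 × 14.5 = 29 in; section modulus (unit throat) S = 2 × L²/6 = 70.08 in².
Direct shear f_v = P/L_w = 155/29 = 5.345 kip/in.
Moment M = P × e = 155 × 9 = 1395 kip·in; bending f_b = M/S = 19.9 kip/in.
f_max = √(f_v² + f_b²) = √(5.345² + 19.9²) = 20.61 kip/in.
φr_n = 0.75 × 0.6 × 100 × (0.707 × 0.75) = 23.86 kip/in → adequate.

f_max ≈ 20.6 kip/in; adequate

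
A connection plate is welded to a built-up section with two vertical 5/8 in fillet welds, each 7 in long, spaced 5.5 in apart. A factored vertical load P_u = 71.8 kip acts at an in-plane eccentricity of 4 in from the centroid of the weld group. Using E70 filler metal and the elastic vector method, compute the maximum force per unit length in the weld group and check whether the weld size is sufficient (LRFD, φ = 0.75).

E70XX → F_EXX = 70 ksi.
Total weld length L_w = 14 in. Treat welds as unit-width lines.
Polar moment about centroid: J = 2[d³/12 + d(b/2)²] = 2[7³/12 + 7×2.75²] = 163 in³.
Direct shear f_v = P/L_w = 71.8 / 14 = 5.129 kip/in (vertical).
Torsion M = P·e = 71.8 × 4 = 287.2 kip·in.
Critical point at (x, y) = (2.75, 3.5) from centroid. f_tx = M·y/J = 6.165 kip/in; f_ty = M·x/J = 4.844 kip/in.
Resultant f_max = √[f_tx² + (f_v + f_ty)²] = √[6.165² + (5.129 + 4.844)²] = 11.72 kip/in.
Capacity per unit length: φr_n = 0.75 × 0.6 × 70 × (0.707 × 0.625) = 13.92 kip/in.
11.72 ≤ 13.92 → adequate.

f_max ≈ 11.7 kip/in; adequate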